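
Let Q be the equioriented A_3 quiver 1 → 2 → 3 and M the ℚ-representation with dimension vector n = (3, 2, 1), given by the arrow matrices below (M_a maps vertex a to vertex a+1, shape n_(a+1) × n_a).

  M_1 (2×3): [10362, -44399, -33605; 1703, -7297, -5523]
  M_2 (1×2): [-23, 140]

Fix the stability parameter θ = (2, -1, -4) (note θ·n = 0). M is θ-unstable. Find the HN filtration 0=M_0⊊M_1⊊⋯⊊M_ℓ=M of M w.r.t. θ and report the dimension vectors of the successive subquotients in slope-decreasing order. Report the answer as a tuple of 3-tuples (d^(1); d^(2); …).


Interval decomposition of M: I[1,1], I[1,2], I[1,3].
HN type (ℓ=3): μ^(1)=2; μ^(2)=1/2; μ^(3)=-1

((1, 0, 0); (1, 1, 0); (1, 1, 1))


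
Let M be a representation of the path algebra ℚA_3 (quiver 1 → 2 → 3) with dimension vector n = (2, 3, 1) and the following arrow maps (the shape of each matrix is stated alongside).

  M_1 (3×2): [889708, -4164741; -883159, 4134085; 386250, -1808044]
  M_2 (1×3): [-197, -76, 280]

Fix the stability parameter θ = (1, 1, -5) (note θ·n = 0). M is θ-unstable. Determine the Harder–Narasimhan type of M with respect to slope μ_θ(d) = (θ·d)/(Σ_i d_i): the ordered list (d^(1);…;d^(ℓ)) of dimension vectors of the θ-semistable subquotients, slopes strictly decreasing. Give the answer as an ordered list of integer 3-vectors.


Interval decomposition of M: I[1,2], I[1,3], I[2,2].
HN type (ℓ=2): μ^(1)=1; μ^(2)=-1

((1, 2, 0); (1, 1, 1))


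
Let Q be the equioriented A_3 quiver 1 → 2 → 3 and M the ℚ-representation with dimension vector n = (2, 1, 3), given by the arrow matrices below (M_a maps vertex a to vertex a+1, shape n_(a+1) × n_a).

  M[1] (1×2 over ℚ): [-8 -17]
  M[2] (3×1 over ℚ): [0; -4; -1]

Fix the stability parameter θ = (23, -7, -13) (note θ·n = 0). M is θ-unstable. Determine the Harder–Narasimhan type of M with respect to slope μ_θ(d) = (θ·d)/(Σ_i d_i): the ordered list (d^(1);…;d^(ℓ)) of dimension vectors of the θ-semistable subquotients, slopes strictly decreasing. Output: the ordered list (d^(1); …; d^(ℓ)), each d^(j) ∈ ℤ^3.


Barcode: M ≅ I[1,1], I[1,3], I[3,3]^2. HN layers by μ_θ (3 steps, strictly decreasing):
  μ^(1)=23; μ^(2)=1; μ^(3)=-13

((1, 0, 0); (1, 1, 1); (0, 0, 2))


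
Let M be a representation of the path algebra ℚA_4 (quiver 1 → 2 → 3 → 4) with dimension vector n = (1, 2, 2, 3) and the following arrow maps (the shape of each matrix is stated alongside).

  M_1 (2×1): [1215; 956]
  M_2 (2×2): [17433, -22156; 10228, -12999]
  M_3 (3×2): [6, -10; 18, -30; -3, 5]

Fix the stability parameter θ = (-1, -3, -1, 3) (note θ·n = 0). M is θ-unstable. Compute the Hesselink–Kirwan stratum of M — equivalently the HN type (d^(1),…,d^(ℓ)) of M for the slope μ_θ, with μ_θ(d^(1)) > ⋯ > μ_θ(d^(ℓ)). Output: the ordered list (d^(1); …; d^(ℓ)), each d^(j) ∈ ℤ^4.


Interval decomposition of M: I[1,4], I[2,3], I[4,4]^2.
HN type (ℓ=4): μ^(1)=3; μ^(2)=-1; μ^(3)=-2; μ^(4)=-3

((0, 0, 0, 3); (0, 0, 2, 0); (1, 1, 0, 0); (0, 1, 0, 0))


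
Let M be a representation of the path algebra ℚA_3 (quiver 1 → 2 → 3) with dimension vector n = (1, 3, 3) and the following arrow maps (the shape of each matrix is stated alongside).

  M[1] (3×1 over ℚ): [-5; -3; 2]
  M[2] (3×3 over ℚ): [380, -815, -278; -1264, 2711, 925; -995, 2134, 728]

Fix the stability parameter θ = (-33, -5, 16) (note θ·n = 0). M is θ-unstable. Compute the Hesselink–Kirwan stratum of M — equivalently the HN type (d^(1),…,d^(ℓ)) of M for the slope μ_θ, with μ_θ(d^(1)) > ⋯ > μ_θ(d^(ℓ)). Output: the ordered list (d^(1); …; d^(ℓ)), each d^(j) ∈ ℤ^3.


Interval decomposition of M: I[1,3], I[2,3]^2.
HN type (ℓ=3): μ^(1)=16; μ^(2)=-5; μ^(3)=-33

((0, 0, 3); (0, 3, 0); (1, 0, 0))


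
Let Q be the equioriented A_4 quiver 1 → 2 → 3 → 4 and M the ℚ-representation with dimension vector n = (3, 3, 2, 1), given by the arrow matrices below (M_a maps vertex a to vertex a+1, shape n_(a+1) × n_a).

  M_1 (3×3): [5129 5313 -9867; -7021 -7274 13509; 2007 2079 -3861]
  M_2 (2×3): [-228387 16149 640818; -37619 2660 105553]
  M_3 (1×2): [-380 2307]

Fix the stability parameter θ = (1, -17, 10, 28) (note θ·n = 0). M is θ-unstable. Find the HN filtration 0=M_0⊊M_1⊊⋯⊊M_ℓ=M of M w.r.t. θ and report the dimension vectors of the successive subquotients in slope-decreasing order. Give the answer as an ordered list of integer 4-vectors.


Interval decomposition of M: I[1,1], I[1,2], I[1,3], I[2,4].
HN type (ℓ=5): μ^(1)=28; μ^(2)=10; μ^(3)=1; μ^(4)=-8; μ^(5)=-17

((0, 0, 0, 1); (0, 0, 2, 0); (1, 0, 0, 0); (2, 2, 0, 0); (0, 1, 0, 0))


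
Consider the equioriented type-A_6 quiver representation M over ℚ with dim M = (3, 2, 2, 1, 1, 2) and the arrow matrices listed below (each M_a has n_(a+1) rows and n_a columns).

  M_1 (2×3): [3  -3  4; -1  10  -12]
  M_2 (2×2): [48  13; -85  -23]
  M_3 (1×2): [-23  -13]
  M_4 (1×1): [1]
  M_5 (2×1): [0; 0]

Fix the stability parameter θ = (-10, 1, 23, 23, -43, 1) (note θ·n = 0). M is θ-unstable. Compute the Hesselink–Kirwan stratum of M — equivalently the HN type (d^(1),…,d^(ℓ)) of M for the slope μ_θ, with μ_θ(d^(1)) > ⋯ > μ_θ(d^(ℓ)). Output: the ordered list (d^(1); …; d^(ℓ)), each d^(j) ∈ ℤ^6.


Via rank(M_{q-1}∘⋯∘M_p): M ≅ I[1,1], I[1,3], I[1,5], I[6,6]^2.
μ_θ-semistable layers: μ^(1)=23; μ^(2)=1; μ^(3)=-10

((0, 0, 1, 0, 0, 0); (0, 2, 1, 1, 1, 2); (3, 0, 0, 0, 0, 0))


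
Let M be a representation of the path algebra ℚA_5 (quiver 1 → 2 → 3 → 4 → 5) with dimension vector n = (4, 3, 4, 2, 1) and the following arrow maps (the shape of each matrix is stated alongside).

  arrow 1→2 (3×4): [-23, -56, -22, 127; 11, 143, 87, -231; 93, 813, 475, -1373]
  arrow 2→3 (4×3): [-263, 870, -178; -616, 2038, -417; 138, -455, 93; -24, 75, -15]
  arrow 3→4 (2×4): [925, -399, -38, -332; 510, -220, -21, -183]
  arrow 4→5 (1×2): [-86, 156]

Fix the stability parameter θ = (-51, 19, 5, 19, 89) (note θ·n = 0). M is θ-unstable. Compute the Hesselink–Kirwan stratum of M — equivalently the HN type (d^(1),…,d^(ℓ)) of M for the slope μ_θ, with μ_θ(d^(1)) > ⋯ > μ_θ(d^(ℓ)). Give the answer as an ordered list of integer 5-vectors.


Interval decomposition of M: I[1,1], I[1,3], I[1,4], I[1,5], I[3,3].
HN type (ℓ=5): μ^(1)=89; μ^(2)=19; μ^(3)=12; μ^(4)=5; μ^(5)=-51

((0, 0, 0, 0, 1); (0, 0, 0, 2, 0); (0, 3, 3, 0, 0); (0, 0, 1, 0, 0); (4, 0, 0, 0, 0))


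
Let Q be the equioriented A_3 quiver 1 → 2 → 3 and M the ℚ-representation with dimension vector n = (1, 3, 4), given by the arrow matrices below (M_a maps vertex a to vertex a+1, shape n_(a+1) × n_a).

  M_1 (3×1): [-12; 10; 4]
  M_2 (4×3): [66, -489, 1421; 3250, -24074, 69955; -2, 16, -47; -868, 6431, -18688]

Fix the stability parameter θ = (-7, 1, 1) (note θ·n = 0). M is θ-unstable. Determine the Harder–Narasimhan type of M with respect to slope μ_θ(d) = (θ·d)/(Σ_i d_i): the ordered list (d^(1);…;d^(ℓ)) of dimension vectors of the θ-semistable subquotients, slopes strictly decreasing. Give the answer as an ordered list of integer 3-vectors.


Via rank(M_{q-1}∘⋯∘M_p): M ≅ I[1,3], I[2,2], I[2,3], I[3,3]^2.
μ_θ-semistable layers: μ^(1)=1; μ^(2)=-7

((0, 3, 4); (1, 0, 0))


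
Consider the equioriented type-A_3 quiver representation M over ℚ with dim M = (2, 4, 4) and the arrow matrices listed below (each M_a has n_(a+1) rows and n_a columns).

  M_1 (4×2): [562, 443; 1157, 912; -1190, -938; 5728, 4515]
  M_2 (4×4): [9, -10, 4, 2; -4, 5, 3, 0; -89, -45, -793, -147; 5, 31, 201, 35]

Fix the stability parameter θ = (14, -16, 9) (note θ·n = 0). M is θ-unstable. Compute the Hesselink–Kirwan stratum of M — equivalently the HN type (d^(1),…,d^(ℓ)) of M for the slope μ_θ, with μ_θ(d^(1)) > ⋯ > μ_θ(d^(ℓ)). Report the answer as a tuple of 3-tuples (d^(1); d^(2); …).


Barcode: M ≅ I[1,3]^2, I[2,3]^2. HN layers by μ_θ (3 steps, strictly decreasing):
  μ^(1)=9; μ^(2)=-1; μ^(3)=-16

((0, 0, 4); (2, 2, 0); (0, 2, 0))


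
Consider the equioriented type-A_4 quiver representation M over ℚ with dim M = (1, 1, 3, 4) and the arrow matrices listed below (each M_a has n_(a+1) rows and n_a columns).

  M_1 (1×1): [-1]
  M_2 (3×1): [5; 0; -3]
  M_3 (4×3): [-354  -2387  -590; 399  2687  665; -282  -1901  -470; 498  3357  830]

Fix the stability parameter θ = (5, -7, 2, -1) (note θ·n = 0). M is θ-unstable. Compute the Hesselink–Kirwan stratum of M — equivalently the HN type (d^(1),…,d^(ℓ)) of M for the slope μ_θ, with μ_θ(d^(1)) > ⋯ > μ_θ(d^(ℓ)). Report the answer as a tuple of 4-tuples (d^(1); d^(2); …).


Interval decomposition of M: I[1,3], I[3,4]^2, I[4,4]^2.
HN type (ℓ=3): μ^(1)=2; μ^(2)=1/2; μ^(3)=-1

((0, 0, 1, 0); (0, 0, 2, 2); (1, 1, 0, 2))


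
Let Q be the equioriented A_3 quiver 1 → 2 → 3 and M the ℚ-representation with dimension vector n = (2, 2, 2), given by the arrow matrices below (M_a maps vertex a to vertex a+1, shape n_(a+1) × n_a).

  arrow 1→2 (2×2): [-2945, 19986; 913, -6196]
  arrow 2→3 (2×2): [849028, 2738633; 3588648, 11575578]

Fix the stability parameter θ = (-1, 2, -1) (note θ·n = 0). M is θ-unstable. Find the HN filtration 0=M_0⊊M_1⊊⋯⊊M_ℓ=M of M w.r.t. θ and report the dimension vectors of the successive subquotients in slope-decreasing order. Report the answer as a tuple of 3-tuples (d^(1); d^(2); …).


Barcode: M ≅ I[1,2], I[1,3], I[3,3]. HN layers by μ_θ (3 steps, strictly decreasing):
  μ^(1)=2; μ^(2)=1/2; μ^(3)=-1

((0, 1, 0); (0, 1, 1); (2, 0, 1))


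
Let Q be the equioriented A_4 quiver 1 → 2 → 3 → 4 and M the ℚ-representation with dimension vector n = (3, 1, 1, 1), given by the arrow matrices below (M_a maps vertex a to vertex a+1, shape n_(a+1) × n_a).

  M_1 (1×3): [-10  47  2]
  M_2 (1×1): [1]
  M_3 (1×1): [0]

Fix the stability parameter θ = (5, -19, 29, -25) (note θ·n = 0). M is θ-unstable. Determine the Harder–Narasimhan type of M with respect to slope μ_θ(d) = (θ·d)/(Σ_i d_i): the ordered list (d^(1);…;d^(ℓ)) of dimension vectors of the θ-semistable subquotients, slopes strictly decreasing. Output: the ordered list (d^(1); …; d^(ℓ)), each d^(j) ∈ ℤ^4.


Interval decomposition of M: I[1,1]^2, I[1,3], I[4,4].
HN type (ℓ=4): μ^(1)=29; μ^(2)=5; μ^(3)=-7; μ^(4)=-25

((0, 0, 1, 0); (2, 0, 0, 0); (1, 1, 0, 0); (0, 0, 0, 1))


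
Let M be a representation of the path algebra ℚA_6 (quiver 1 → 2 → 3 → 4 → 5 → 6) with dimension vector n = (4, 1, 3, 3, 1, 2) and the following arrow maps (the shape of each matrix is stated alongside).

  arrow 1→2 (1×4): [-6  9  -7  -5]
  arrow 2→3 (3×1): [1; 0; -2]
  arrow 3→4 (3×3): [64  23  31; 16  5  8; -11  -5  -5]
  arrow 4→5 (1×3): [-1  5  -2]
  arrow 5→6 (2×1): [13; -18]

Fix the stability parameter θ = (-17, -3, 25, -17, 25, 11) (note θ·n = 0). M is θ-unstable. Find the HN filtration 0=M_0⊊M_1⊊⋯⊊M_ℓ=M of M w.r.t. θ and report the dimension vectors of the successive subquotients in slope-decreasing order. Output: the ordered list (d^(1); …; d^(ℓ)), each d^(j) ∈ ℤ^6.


Barcode: M ≅ I[1,1]^3, I[1,4], I[3,4], I[3,6], I[6,6]. HN layers by μ_θ (5 steps, strictly decreasing):
  μ^(1)=18; μ^(2)=11; μ^(3)=4; μ^(4)=-3; μ^(5)=-17

((0, 0, 0, 0, 1, 1); (0, 0, 0, 0, 0, 1); (0, 0, 3, 3, 0, 0); (0, 1, 0, 0, 0, 0); (4, 0, 0, 0, 0, 0))


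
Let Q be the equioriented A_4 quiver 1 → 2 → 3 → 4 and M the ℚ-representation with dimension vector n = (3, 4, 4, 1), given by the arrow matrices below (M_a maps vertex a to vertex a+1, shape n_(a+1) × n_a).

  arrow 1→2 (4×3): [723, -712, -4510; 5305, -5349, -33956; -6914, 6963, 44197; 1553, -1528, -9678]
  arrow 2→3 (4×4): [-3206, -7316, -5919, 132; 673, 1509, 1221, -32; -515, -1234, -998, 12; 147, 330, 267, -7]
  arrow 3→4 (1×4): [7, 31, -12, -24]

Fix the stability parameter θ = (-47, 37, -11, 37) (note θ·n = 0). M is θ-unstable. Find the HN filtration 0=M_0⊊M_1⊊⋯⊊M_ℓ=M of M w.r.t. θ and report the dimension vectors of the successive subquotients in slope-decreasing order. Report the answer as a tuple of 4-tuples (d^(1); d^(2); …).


Barcode: M ≅ I[1,3]^2, I[1,4], I[2,3]. HN layers by μ_θ (3 steps, strictly decreasing):
  μ^(1)=37; μ^(2)=13; μ^(3)=-47

((0, 0, 0, 1); (0, 4, 4, 0); (3, 0, 0, 0))


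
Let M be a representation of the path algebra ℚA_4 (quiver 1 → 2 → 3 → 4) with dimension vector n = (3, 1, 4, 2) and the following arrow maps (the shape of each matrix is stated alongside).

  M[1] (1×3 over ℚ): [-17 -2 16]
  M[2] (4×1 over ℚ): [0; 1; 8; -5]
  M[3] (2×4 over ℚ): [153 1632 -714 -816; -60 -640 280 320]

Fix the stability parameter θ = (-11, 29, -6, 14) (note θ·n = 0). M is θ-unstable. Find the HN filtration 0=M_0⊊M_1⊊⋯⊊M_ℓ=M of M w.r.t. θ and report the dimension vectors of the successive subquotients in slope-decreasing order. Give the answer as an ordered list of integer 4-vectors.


Via rank(M_{q-1}∘⋯∘M_p): M ≅ I[1,1]^2, I[1,3], I[3,3]^2, I[3,4], I[4,4].
μ_θ-semistable layers: μ^(1)=14; μ^(2)=23/2; μ^(3)=-6; μ^(4)=-11

((0, 0, 0, 2); (0, 1, 1, 0); (0, 0, 3, 0); (3, 0, 0, 0))


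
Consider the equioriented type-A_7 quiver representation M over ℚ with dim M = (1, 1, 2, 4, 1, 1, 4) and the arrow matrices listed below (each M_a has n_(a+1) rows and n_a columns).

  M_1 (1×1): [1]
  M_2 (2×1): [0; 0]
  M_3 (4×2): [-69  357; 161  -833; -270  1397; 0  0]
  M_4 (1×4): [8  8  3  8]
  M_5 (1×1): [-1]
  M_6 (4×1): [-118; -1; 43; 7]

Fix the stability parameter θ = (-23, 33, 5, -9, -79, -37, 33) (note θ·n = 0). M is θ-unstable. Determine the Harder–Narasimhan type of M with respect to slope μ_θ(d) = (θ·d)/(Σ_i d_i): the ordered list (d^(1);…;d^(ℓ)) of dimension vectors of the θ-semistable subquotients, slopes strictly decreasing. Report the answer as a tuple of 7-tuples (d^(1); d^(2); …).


Interval decomposition of M: I[1,2], I[3,4], I[3,7], I[4,4]^2, I[7,7]^3.
HN type (ℓ=5): μ^(1)=33; μ^(2)=-2; μ^(3)=-9; μ^(4)=-23; μ^(5)=-30

((0, 1, 0, 0, 0, 0, 4); (0, 0, 1, 1, 0, 0, 0); (0, 0, 0, 2, 0, 0, 0); (1, 0, 0, 0, 0, 0, 0); (0, 0, 1, 1, 1, 1, 0))


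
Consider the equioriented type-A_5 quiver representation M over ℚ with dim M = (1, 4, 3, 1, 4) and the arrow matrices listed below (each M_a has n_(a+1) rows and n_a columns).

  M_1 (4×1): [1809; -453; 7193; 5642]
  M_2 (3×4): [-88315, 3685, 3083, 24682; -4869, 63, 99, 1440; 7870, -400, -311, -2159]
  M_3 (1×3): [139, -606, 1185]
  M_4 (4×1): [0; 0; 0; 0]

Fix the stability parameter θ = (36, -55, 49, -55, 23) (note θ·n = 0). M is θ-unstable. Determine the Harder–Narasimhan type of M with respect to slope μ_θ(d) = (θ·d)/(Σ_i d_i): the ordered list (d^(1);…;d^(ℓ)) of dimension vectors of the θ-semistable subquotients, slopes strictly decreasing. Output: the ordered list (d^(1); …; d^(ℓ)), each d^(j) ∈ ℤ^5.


Interval decomposition of M: I[1,3], I[2,2]^2, I[2,4], I[3,3], I[5,5]^4.
HN type (ℓ=5): μ^(1)=49; μ^(2)=23; μ^(3)=-3; μ^(4)=-19/2; μ^(5)=-55

((0, 0, 2, 0, 0); (0, 0, 0, 0, 4); (0, 0, 1, 1, 0); (1, 1, 0, 0, 0); (0, 3, 0, 0, 0))


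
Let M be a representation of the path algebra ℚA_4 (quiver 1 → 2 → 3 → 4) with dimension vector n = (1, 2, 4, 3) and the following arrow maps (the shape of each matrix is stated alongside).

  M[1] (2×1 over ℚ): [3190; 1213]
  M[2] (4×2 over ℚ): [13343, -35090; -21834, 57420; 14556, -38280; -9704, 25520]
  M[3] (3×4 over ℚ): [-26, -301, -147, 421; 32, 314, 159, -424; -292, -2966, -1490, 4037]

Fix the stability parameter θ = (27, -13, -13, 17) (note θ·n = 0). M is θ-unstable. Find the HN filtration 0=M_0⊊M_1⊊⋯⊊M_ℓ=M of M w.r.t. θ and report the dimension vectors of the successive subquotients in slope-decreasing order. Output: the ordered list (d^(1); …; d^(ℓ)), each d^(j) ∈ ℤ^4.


Via rank(M_{q-1}∘⋯∘M_p): M ≅ I[1,2], I[2,3], I[3,4]^3.
μ_θ-semistable layers: μ^(1)=17; μ^(2)=7; μ^(3)=-13

((0, 0, 0, 3); (1, 1, 0, 0); (0, 1, 4, 0))


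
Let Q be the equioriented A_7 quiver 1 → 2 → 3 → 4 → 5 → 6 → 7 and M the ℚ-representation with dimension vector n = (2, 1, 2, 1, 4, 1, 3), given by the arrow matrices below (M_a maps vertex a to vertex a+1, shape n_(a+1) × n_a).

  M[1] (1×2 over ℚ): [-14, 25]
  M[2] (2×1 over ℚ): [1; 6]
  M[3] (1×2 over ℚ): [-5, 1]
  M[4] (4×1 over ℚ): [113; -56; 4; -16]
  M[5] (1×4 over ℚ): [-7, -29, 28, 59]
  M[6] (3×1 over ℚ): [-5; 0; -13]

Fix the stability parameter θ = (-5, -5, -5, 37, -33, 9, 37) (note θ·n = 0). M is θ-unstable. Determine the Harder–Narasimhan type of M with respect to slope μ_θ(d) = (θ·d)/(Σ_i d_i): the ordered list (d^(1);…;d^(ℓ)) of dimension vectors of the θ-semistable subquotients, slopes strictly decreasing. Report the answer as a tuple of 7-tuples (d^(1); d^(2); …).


Via rank(M_{q-1}∘⋯∘M_p): M ≅ I[1,1], I[1,7], I[3,3], I[5,5]^3, I[7,7]^2.
μ_θ-semistable layers: μ^(1)=37; μ^(2)=9; μ^(3)=2; μ^(4)=-5; μ^(5)=-33

((0, 0, 0, 0, 0, 0, 3); (0, 0, 0, 0, 0, 1, 0); (0, 0, 0, 1, 1, 0, 0); (2, 1, 2, 0, 0, 0, 0); (0, 0, 0, 0, 3, 0, 0))


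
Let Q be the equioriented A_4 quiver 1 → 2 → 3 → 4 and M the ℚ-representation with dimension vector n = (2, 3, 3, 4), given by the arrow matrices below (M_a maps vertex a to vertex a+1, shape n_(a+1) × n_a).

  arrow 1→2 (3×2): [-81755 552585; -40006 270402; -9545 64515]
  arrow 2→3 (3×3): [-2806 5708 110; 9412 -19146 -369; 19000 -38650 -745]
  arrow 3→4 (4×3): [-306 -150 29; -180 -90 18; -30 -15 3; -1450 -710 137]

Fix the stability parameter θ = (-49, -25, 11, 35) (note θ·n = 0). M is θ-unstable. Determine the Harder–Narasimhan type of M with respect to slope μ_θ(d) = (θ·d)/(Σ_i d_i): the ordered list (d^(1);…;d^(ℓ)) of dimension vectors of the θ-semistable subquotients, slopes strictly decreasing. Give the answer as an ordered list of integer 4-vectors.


Barcode: M ≅ I[1,1], I[1,4], I[2,2], I[2,3], I[3,4], I[4,4]^2. HN layers by μ_θ (4 steps, strictly decreasing):
  μ^(1)=35; μ^(2)=11; μ^(3)=-25; μ^(4)=-49

((0, 0, 0, 4); (0, 0, 3, 0); (0, 3, 0, 0); (2, 0, 0, 0))


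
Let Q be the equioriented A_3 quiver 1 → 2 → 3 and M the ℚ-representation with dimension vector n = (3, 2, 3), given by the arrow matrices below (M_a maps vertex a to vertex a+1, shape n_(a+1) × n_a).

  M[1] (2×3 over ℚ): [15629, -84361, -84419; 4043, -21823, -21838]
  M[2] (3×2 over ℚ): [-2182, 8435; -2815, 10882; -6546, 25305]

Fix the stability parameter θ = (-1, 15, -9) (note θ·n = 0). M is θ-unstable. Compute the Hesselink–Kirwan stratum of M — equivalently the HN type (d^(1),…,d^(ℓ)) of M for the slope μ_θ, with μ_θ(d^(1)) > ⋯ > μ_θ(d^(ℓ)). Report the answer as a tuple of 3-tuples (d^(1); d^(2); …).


Barcode: M ≅ I[1,1], I[1,3]^2, I[3,3]. HN layers by μ_θ (3 steps, strictly decreasing):
  μ^(1)=3; μ^(2)=-1; μ^(3)=-9

((0, 2, 2); (3, 0, 0); (0, 0, 1))


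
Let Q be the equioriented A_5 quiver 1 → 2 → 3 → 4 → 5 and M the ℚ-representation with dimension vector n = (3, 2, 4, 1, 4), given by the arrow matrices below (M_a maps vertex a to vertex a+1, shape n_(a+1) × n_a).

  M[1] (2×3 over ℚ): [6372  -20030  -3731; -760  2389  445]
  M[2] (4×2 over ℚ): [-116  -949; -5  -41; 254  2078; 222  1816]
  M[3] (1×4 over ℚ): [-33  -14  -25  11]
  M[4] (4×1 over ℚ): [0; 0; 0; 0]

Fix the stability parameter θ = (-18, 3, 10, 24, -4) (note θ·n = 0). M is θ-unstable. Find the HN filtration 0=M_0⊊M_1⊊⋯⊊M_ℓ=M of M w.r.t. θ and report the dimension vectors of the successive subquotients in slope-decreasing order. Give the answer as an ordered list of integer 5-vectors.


Interval decomposition of M: I[1,1], I[1,3], I[1,4], I[3,3]^2, I[5,5]^4.
HN type (ℓ=5): μ^(1)=24; μ^(2)=10; μ^(3)=3; μ^(4)=-4; μ^(5)=-18

((0, 0, 0, 1, 0); (0, 0, 4, 0, 0); (0, 2, 0, 0, 0); (0, 0, 0, 0, 4); (3, 0, 0, 0, 0))


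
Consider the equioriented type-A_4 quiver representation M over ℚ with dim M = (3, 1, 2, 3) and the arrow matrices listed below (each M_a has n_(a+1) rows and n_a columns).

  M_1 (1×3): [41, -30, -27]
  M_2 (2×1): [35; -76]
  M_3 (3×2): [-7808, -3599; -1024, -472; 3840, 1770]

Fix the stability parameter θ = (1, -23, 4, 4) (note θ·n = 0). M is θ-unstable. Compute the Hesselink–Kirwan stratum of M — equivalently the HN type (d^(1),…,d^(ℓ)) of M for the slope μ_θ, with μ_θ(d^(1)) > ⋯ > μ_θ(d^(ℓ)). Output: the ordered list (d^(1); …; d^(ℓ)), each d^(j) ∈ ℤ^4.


Interval decomposition of M: I[1,1]^2, I[1,4], I[3,3], I[4,4]^2.
HN type (ℓ=3): μ^(1)=4; μ^(2)=1; μ^(3)=-11

((0, 0, 2, 3); (2, 0, 0, 0); (1, 1, 0, 0))


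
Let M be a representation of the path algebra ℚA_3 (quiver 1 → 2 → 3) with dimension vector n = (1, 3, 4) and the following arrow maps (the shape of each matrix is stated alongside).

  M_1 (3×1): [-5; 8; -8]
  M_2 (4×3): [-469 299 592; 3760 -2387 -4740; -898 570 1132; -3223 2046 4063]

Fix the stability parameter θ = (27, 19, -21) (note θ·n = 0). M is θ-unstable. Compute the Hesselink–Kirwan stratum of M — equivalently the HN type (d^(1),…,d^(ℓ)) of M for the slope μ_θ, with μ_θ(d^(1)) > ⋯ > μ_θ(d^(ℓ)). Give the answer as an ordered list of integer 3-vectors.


Via rank(M_{q-1}∘⋯∘M_p): M ≅ I[1,3], I[2,3]^2, I[3,3].
μ_θ-semistable layers: μ^(1)=25/3; μ^(2)=-1; μ^(3)=-21

((1, 1, 1); (0, 2, 2); (0, 0, 1))


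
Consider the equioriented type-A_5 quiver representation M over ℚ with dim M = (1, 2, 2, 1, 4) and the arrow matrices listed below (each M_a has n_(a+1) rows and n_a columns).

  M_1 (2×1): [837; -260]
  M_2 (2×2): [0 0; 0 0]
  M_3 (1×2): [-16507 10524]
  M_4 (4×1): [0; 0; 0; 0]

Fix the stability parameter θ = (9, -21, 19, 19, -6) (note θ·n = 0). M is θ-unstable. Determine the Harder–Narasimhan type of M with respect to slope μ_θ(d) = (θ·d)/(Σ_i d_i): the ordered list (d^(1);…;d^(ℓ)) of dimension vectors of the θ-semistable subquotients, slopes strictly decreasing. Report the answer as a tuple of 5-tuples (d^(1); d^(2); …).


Interval decomposition of M: I[1,2], I[2,2], I[3,3], I[3,4], I[5,5]^4.
HN type (ℓ=3): μ^(1)=19; μ^(2)=-6; μ^(3)=-21

((0, 0, 2, 1, 0); (1, 1, 0, 0, 4); (0, 1, 0, 0, 0))


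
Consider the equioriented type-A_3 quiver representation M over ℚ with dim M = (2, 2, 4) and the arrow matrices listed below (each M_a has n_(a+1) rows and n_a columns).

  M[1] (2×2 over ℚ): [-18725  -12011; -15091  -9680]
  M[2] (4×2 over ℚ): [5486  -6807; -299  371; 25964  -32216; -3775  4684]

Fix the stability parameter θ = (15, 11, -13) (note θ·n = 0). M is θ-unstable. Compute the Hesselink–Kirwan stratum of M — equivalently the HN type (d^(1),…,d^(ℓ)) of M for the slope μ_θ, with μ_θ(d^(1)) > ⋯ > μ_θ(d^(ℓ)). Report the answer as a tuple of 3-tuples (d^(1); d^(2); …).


Interval decomposition of M: I[1,3]^2, I[3,3]^2.
HN type (ℓ=2): μ^(1)=13/3; μ^(2)=-13

((2, 2, 2); (0, 0, 2))


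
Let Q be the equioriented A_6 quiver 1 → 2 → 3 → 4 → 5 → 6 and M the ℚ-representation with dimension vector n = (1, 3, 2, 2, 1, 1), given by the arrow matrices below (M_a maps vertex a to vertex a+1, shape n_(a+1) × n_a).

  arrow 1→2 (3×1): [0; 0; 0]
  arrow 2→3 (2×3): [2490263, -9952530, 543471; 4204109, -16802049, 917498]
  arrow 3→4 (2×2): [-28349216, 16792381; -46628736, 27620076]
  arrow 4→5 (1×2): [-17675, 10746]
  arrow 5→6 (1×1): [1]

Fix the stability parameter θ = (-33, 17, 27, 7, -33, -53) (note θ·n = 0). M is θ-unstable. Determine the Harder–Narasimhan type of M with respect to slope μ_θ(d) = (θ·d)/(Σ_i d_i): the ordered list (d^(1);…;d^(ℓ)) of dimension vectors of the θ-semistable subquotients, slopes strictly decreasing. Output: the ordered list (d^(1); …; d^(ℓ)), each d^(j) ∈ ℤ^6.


Via rank(M_{q-1}∘⋯∘M_p): M ≅ I[1,1], I[2,2], I[2,3], I[2,6], I[4,4].
μ_θ-semistable layers: μ^(1)=27; μ^(2)=17; μ^(3)=7; μ^(4)=-7; μ^(5)=-33

((0, 0, 1, 0, 0, 0); (0, 2, 0, 0, 0, 0); (0, 0, 0, 1, 0, 0); (0, 1, 1, 1, 1, 1); (1, 0, 0, 0, 0, 0))


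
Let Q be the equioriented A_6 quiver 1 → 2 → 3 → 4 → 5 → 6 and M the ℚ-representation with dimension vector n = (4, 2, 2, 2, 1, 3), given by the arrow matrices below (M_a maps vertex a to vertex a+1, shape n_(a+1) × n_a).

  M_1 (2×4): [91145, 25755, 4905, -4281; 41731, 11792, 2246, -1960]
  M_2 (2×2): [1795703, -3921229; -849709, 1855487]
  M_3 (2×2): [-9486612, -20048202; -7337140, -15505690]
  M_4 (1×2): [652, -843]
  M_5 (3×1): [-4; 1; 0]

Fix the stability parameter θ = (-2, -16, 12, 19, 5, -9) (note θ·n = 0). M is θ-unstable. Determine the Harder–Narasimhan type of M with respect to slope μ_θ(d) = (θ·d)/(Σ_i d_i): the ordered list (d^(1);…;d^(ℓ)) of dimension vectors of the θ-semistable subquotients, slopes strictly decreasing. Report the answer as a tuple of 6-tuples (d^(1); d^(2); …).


Via rank(M_{q-1}∘⋯∘M_p): M ≅ I[1,1]^2, I[1,2], I[1,6], I[3,3], I[4,4], I[6,6]^2.
μ_θ-semistable layers: μ^(1)=19; μ^(2)=12; μ^(3)=27/4; μ^(4)=-2; μ^(5)=-9

((0, 0, 0, 1, 0, 0); (0, 0, 1, 0, 0, 0); (0, 0, 1, 1, 1, 1); (2, 0, 0, 0, 0, 0); (2, 2, 0, 0, 0, 2))


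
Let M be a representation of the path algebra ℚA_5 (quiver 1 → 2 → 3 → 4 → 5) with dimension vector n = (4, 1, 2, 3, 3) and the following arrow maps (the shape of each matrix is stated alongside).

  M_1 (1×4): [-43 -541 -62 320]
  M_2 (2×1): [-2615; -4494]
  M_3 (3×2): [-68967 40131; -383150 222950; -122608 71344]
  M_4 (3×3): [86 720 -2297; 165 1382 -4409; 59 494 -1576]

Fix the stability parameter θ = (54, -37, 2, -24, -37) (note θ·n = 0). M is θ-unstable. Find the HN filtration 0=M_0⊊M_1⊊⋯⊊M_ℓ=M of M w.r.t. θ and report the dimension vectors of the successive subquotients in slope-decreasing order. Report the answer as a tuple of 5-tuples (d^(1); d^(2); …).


Via rank(M_{q-1}∘⋯∘M_p): M ≅ I[1,1]^3, I[1,5], I[3,3], I[4,4], I[4,5], I[5,5].
μ_θ-semistable layers: μ^(1)=54; μ^(2)=2; μ^(3)=-42/5; μ^(4)=-24; μ^(5)=-61/2; μ^(6)=-37

((3, 0, 0, 0, 0); (0, 0, 1, 0, 0); (1, 1, 1, 1, 1); (0, 0, 0, 1, 0); (0, 0, 0, 1, 1); (0, 0, 0, 0, 1))


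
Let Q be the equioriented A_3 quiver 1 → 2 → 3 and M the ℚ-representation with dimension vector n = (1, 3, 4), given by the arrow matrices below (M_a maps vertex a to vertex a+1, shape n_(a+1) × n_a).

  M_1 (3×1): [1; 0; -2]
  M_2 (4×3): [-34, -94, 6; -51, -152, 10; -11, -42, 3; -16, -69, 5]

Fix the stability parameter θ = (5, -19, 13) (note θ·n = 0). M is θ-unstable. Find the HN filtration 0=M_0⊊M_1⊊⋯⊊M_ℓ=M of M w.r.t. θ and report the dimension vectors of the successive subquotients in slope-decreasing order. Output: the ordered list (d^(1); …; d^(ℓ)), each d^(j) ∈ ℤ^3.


Via rank(M_{q-1}∘⋯∘M_p): M ≅ I[1,3], I[2,3]^2, I[3,3].
μ_θ-semistable layers: μ^(1)=13; μ^(2)=-7; μ^(3)=-19

((0, 0, 4); (1, 1, 0); (0, 2, 0))


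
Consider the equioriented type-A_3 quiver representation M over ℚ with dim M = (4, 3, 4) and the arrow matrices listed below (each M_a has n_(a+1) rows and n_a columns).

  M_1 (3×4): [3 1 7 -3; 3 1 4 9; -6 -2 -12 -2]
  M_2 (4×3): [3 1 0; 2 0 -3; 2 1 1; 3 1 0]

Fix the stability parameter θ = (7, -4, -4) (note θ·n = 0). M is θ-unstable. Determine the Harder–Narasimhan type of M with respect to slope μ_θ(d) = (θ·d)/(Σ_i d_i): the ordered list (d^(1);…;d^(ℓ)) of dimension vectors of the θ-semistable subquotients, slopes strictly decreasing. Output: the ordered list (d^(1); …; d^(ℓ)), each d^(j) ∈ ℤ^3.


Barcode: M ≅ I[1,1]^2, I[1,3]^2, I[2,3], I[3,3]. HN layers by μ_θ (3 steps, strictly decreasing):
  μ^(1)=7; μ^(2)=-1/3; μ^(3)=-4

((2, 0, 0); (2, 2, 2); (0, 1, 2))


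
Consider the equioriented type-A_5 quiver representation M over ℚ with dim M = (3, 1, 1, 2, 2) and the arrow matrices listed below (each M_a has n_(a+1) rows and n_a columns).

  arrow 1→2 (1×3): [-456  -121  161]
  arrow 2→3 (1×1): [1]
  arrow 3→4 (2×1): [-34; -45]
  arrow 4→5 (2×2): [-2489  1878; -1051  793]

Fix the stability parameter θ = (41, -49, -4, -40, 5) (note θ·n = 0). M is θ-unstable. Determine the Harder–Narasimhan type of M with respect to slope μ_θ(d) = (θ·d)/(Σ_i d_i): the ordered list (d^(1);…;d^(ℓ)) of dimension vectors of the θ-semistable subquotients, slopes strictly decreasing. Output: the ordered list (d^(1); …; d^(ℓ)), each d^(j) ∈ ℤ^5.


Interval decomposition of M: I[1,1]^2, I[1,5], I[4,5].
HN type (ℓ=4): μ^(1)=41; μ^(2)=5; μ^(3)=-13; μ^(4)=-40

((2, 0, 0, 0, 0); (0, 0, 0, 0, 2); (1, 1, 1, 1, 0); (0, 0, 0, 1, 0))


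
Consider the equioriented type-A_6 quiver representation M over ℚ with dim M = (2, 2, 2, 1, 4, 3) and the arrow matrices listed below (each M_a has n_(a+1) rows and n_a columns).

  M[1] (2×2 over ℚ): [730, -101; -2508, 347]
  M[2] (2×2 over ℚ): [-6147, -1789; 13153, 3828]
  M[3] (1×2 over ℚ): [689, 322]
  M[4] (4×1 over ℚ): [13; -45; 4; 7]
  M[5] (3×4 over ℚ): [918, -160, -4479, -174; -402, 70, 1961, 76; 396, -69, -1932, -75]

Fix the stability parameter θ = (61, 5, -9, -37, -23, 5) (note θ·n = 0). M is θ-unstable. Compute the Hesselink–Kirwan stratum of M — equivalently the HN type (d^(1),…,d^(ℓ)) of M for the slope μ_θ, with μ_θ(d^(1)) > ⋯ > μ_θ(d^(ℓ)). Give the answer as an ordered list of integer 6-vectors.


Via rank(M_{q-1}∘⋯∘M_p): M ≅ I[1,3], I[1,5], I[5,5], I[5,6]^2, I[6,6].
μ_θ-semistable layers: μ^(1)=19; μ^(2)=5; μ^(3)=-3/5; μ^(4)=-23

((1, 1, 1, 0, 0, 0); (0, 0, 0, 0, 0, 3); (1, 1, 1, 1, 1, 0); (0, 0, 0, 0, 3, 0))


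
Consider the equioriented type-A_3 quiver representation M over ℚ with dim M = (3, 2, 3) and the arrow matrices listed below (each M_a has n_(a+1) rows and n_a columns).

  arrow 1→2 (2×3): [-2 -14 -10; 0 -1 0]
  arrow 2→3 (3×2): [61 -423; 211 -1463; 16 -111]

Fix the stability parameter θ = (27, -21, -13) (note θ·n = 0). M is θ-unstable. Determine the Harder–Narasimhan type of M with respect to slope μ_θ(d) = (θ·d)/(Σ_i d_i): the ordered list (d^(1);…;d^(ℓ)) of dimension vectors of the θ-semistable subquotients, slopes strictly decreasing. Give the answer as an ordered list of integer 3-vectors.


Interval decomposition of M: I[1,1], I[1,3]^2, I[3,3].
HN type (ℓ=3): μ^(1)=27; μ^(2)=-7/3; μ^(3)=-13

((1, 0, 0); (2, 2, 2); (0, 0, 1))


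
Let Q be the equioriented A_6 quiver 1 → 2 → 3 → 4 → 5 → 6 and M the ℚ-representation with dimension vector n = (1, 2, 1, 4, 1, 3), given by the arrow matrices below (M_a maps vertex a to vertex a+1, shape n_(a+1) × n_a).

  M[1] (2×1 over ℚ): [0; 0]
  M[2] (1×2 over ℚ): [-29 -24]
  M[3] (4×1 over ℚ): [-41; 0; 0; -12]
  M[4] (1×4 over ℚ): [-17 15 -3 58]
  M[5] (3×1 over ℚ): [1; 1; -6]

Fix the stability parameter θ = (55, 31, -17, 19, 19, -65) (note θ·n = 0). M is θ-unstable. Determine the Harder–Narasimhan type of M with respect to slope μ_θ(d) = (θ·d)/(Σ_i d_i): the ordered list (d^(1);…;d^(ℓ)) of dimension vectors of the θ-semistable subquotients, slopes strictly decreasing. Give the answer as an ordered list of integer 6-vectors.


Interval decomposition of M: I[1,1], I[2,2], I[2,6], I[4,4]^3, I[6,6]^2.
HN type (ℓ=5): μ^(1)=55; μ^(2)=31; μ^(3)=19; μ^(4)=-13/5; μ^(5)=-65

((1, 0, 0, 0, 0, 0); (0, 1, 0, 0, 0, 0); (0, 0, 0, 3, 0, 0); (0, 1, 1, 1, 1, 1); (0, 0, 0, 0, 0, 2))


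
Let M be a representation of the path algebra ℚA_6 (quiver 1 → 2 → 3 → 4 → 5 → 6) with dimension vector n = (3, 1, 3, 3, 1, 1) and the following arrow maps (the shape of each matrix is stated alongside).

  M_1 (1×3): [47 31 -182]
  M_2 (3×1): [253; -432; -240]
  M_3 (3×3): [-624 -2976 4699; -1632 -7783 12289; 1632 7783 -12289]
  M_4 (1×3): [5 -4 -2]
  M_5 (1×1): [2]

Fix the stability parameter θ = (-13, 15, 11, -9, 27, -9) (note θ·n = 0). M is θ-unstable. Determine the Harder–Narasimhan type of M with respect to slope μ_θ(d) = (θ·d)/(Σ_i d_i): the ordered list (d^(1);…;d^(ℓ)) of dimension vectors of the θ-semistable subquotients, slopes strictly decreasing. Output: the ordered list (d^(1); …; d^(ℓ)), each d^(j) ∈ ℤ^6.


Via rank(M_{q-1}∘⋯∘M_p): M ≅ I[1,1]^2, I[1,3], I[3,4], I[3,6], I[4,4].
μ_θ-semistable layers: μ^(1)=13; μ^(2)=9; μ^(3)=1; μ^(4)=-9; μ^(5)=-13

((0, 1, 1, 0, 0, 0); (0, 0, 0, 0, 1, 1); (0, 0, 2, 2, 0, 0); (0, 0, 0, 1, 0, 0); (3, 0, 0, 0, 0, 0))


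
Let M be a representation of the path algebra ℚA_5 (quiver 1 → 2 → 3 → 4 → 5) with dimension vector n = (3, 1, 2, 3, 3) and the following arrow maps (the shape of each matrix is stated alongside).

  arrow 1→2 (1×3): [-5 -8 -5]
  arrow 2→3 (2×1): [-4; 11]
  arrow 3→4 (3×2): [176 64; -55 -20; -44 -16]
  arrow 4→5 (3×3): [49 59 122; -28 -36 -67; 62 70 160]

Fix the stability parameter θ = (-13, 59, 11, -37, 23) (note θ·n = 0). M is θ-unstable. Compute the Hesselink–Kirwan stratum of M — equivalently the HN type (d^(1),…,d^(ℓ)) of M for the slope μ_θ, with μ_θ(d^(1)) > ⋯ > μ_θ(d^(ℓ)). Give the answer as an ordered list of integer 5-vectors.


Barcode: M ≅ I[1,1]^2, I[1,3], I[3,5], I[4,5]^2. HN layers by μ_θ (4 steps, strictly decreasing):
  μ^(1)=35; μ^(2)=23; μ^(3)=-13; μ^(4)=-37

((0, 1, 1, 0, 0); (0, 0, 0, 0, 3); (3, 0, 1, 1, 0); (0, 0, 0, 2, 0))


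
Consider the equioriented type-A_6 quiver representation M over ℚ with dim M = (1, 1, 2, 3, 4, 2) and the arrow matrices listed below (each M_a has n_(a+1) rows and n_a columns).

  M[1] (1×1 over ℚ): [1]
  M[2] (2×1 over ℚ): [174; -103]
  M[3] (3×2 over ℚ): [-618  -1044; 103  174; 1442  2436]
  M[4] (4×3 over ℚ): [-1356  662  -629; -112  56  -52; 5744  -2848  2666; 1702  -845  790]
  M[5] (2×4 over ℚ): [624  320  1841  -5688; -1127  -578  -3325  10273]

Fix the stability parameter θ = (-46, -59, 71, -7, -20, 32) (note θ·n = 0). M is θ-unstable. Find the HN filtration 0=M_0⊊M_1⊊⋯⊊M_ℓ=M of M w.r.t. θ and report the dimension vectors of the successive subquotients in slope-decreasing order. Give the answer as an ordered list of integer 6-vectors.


Interval decomposition of M: I[1,3], I[3,6], I[4,4], I[4,6], I[5,5]^2.
HN type (ℓ=7): μ^(1)=71; μ^(2)=32; μ^(3)=44/3; μ^(4)=-7; μ^(5)=-27/2; μ^(6)=-20; μ^(7)=-105/2

((0, 0, 1, 0, 0, 0); (0, 0, 0, 0, 0, 2); (0, 0, 1, 1, 1, 0); (0, 0, 0, 1, 0, 0); (0, 0, 0, 1, 1, 0); (0, 0, 0, 0, 2, 0); (1, 1, 0, 0, 0, 0))


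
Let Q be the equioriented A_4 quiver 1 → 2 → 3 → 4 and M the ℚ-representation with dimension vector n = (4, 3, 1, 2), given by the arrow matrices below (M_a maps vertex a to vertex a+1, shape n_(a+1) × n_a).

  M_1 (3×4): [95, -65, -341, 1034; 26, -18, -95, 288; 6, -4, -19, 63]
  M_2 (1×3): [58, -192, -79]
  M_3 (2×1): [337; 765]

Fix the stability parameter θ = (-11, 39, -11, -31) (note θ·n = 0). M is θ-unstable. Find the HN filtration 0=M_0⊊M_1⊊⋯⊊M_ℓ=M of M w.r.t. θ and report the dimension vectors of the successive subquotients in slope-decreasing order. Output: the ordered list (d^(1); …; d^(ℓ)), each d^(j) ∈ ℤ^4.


Interval decomposition of M: I[1,1], I[1,2]^2, I[1,4], I[4,4].
HN type (ℓ=4): μ^(1)=39; μ^(2)=-1; μ^(3)=-11; μ^(4)=-31

((0, 2, 0, 0); (0, 1, 1, 1); (4, 0, 0, 0); (0, 0, 0, 1))


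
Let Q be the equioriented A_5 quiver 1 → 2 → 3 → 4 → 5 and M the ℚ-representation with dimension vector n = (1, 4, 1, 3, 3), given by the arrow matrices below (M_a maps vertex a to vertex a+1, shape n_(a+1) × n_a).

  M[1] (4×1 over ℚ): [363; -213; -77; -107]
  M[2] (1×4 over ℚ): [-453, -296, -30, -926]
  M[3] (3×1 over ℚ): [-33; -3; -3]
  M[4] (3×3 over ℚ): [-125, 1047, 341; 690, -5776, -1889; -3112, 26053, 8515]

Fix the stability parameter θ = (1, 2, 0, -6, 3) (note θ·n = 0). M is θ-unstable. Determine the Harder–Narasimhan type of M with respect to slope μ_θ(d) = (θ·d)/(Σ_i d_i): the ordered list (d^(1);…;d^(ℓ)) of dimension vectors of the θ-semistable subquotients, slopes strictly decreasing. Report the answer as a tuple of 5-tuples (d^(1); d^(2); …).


Via rank(M_{q-1}∘⋯∘M_p): M ≅ I[1,5], I[2,2]^3, I[4,5]^2.
μ_θ-semistable layers: μ^(1)=3; μ^(2)=2; μ^(3)=-3/4; μ^(4)=-6

((0, 0, 0, 0, 3); (0, 3, 0, 0, 0); (1, 1, 1, 1, 0); (0, 0, 0, 2, 0))


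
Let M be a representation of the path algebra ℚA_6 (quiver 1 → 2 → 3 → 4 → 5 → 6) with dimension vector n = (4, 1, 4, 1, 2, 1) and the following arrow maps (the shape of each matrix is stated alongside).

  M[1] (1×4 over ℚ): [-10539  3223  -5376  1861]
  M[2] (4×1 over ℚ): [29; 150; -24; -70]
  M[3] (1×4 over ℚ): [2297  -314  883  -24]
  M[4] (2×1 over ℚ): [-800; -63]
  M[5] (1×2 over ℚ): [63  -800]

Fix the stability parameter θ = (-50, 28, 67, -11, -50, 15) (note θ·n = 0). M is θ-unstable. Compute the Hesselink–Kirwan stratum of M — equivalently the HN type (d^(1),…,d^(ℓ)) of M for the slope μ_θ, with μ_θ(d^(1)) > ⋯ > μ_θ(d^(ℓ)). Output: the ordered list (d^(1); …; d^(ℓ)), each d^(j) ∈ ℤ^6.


Interval decomposition of M: I[1,1]^3, I[1,5], I[3,3]^3, I[5,6].
HN type (ℓ=4): μ^(1)=67; μ^(2)=15; μ^(3)=17/2; μ^(4)=-50

((0, 0, 3, 0, 0, 0); (0, 0, 0, 0, 0, 1); (0, 1, 1, 1, 1, 0); (4, 0, 0, 0, 1, 0))


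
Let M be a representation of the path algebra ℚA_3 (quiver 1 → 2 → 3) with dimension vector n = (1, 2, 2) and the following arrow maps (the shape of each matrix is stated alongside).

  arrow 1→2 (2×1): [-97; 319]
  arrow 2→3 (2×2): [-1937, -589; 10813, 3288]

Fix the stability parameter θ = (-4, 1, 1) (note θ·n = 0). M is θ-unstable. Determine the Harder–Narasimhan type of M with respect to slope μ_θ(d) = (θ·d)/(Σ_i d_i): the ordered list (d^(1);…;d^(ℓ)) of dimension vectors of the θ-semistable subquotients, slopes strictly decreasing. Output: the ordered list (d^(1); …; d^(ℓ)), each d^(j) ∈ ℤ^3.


Via rank(M_{q-1}∘⋯∘M_p): M ≅ I[1,3], I[2,3].
μ_θ-semistable layers: μ^(1)=1; μ^(2)=-4

((0, 2, 2); (1, 0, 0))


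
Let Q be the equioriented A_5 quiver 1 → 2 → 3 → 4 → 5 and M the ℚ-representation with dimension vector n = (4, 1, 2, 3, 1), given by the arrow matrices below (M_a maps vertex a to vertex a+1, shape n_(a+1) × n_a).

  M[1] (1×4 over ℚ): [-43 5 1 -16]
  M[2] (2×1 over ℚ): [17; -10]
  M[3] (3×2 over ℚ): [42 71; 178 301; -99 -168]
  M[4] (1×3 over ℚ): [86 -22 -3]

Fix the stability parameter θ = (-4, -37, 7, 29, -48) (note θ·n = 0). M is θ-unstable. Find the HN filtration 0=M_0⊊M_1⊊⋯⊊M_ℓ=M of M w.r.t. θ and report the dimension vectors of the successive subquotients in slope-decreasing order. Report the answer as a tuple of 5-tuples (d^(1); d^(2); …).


Via rank(M_{q-1}∘⋯∘M_p): M ≅ I[1,1]^3, I[1,5], I[3,4], I[4,4].
μ_θ-semistable layers: μ^(1)=29; μ^(2)=7; μ^(3)=-4; μ^(4)=-41/2

((0, 0, 0, 2, 0); (0, 0, 1, 0, 0); (3, 0, 1, 1, 1); (1, 1, 0, 0, 0))


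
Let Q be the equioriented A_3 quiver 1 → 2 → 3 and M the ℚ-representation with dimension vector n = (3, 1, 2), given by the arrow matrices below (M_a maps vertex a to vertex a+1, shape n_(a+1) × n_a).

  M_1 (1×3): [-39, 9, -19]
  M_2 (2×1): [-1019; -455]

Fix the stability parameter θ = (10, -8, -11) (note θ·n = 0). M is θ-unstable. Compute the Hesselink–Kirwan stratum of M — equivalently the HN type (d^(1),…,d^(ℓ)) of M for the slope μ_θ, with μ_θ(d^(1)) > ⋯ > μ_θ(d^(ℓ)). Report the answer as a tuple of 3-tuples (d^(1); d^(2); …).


Barcode: M ≅ I[1,1]^2, I[1,3], I[3,3]. HN layers by μ_θ (3 steps, strictly decreasing):
  μ^(1)=10; μ^(2)=-3; μ^(3)=-11

((2, 0, 0); (1, 1, 1); (0, 0, 1))


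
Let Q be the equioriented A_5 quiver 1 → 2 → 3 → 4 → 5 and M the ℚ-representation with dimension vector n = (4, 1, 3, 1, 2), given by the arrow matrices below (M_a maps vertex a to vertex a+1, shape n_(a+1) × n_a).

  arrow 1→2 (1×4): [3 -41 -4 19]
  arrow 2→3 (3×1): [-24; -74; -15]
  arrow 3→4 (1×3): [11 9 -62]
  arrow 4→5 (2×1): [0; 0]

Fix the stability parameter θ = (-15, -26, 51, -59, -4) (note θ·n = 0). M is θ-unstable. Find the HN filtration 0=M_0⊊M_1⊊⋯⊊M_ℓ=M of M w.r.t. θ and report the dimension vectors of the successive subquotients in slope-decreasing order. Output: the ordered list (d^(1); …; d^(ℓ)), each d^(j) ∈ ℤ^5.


Barcode: M ≅ I[1,1]^3, I[1,3], I[3,3], I[3,4], I[5,5]^2. HN layers by μ_θ (4 steps, strictly decreasing):
  μ^(1)=51; μ^(2)=-4; μ^(3)=-15; μ^(4)=-41/2

((0, 0, 2, 0, 0); (0, 0, 1, 1, 2); (3, 0, 0, 0, 0); (1, 1, 0, 0, 0))
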